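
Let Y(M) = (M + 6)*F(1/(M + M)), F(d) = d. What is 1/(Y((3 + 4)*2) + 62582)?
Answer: 7/438079 ≈ 1.5979e-5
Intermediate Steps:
Y(M) = (6 + M)/(2*M) (Y(M) = (M + 6)/(M + M) = (6 + M)/((2*M)) = (6 + M)*(1/(2*M)) = (6 + M)/(2*M))
1/(Y((3 + 4)*2) + 62582) = 1/((6 + (3 + 4)*2)/(2*(((3 + 4)*2))) + 62582) = 1/((6 + 7*2)/(2*((7*2))) + 62582) = 1/((½)*(6 + 14)/14 + 62582) = 1/((½)*(1/14)*20 + 62582) = 1/(5/7 + 62582) = 1/(438079/7) = 7/438079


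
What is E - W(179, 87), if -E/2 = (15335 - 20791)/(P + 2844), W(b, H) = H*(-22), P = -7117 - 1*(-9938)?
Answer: 986702/515 ≈ 1915.9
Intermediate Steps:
P = 2821 (P = -7117 + 9938 = 2821)
W(b, H) = -22*H
E = 992/515 (E = -2*(15335 - 20791)/(2821 + 2844) = -(-10912)/5665 = -2*(-496/515) = 992/515 ≈ 1.9262)
E - W(179, 87) = 992/515 - (-22)*87 = 992/515 - 1*(-1914) = 992/515 + 1914 = 986702/515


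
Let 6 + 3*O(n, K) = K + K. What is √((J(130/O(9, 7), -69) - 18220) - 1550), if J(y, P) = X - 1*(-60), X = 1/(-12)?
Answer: I*√709563/6 ≈ 140.39*I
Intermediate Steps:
X = -1/12 ≈ -0.083333
O(n, K) = -2 + 2*K/3 (O(n, K) = -2 + (K + K)/3 = -2 + (2*K)/3 = -2 + 2*K/3)
J(y, P) = 719/12 (J(y, P) = -1/12 - 1*(-60) = -1/12 + 60 = 719/12)
√((J(130/O(9, 7), -69) - 18220) - 1550) = √((719/12 - 18220) - 1550) = √(-217921/12 - 1550) = √(-236521/12) = I*√709563/6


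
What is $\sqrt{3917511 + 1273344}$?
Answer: $\sqrt{5190855} \approx 2278.3$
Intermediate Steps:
$\sqrt{3917511 + 1273344} = \sqrt{5190855}$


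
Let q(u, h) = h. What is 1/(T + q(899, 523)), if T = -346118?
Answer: -1/345595 ≈ -2.8936e-6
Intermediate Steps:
1/(T + q(899, 523)) = 1/(-346118 + 523) = 1/(-345595) = -1/345595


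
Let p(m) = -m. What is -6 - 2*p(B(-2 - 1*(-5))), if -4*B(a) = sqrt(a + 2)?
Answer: -6 - sqrt(5)/2 ≈ -7.1180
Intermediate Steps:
B(a) = -sqrt(2 + a)/4 (B(a) = -sqrt(a + 2)/4 = -sqrt(2 + a)/4)
-6 - 2*p(B(-2 - 1*(-5))) = -6 - (-2)*(-sqrt(2 + (-2 - 1*(-5)))/4) = -6 - (-2)*(-sqrt(2 + (-2 + 5))/4) = -6 - (-2)*(-sqrt(2 + 3)/4) = -6 - (-2)*(-sqrt(5)/4) = -6 - sqrt(5)/2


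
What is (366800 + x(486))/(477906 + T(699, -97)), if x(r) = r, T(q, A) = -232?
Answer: 183643/238837 ≈ 0.76890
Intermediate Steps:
(366800 + x(486))/(477906 + T(699, -97)) = (366800 + 486)/(477906 - 232) = 367286/477674 = 367286*(1/477674) = 183643/238837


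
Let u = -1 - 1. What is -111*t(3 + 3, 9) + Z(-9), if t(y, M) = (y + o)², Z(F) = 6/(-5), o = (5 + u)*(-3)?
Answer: -5001/5 ≈ -1000.2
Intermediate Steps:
u = -2
o = -9 (o = (5 - 2)*(-3) = 3*(-3) = -9)
Z(F) = -6/5 (Z(F) = 6*(-⅕) = -6/5)
t(y, M) = (-9 + y)² (t(y, M) = (y - 9)² = (-9 + y)²)
-111*t(3 + 3, 9) + Z(-9) = -111*(-9 + (3 + 3))² - 6/5 = -111*(-9 + 6)² - 6/5 = -111*(-3)² - 6/5 = -111*9 - 6/5 = -999 - 6/5 = -5001/5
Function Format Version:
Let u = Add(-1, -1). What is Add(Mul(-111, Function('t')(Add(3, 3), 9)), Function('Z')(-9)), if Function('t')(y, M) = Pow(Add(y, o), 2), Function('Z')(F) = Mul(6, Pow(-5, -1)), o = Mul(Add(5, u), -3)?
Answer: Rational(-5001, 5) ≈ -1000.2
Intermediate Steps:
u = -2
o = -9 (o = Mul(Add(5, -2), -3) = Mul(3, -3) = -9)
Function('Z')(F) = Rational(-6, 5) (Function('Z')(F) = Mul(6, Rational(-1, 5)) = Rational(-6, 5))
Function('t')(y, M) = Pow(Add(-9, y), 2) (Function('t')(y, M) = Pow(Add(y, -9), 2) = Pow(Add(-9, y), 2))
Add(Mul(-111, Function('t')(Add(3, 3), 9)), Function('Z')(-9)) = Add(Mul(-111, Pow(Add(-9, Add(3, 3)), 2)), Rational(-6, 5)) = Add(Mul(-111, Pow(Add(-9, 6), 2)), Rational(-6, 5)) = Add(Mul(-111, Pow(-3, 2)), Rational(-6, 5)) = Add(Mul(-111, 9), Rational(-6, 5)) = Add(-999, Rational(-6, 5)) = Rational(-5001, 5)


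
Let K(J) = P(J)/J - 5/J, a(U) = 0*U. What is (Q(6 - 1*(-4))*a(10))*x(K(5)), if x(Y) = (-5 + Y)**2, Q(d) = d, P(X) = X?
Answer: 0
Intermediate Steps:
a(U) = 0
K(J) = 1 - 5/J (K(J) = J/J - 5/J = 1 - 5/J)
(Q(6 - 1*(-4))*a(10))*x(K(5)) = ((6 - 1*(-4))*0)*(-5 + (-5 + 5)/5)**2 = ((6 + 4)*0)*(-5 + (1/5)*0)**2 = (10*0)*(-5 + 0)**2 = 0*(-5)**2 = 0*25 = 0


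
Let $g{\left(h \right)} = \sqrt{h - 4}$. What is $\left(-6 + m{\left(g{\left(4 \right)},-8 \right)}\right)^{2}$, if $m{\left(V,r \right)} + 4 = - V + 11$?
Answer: $1$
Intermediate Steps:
$g{\left(h \right)} = \sqrt{-4 + h}$
$m{\left(V,r \right)} = 7 - V$ ($m{\left(V,r \right)} = -4 - \left(-11 + V\right) = 7 - V$)
$\left(-6 + m{\left(g{\left(4 \right)},-8 \right)}\right)^{2} = \left(-6 + \left(7 - \sqrt{-4 + 4}\right)\right)^{2} = \left(-6 + \left(7 - \sqrt{0}\right)\right)^{2} = \left(-6 + \left(7 - 0\right)\right)^{2} = \left(-6 + \left(7 + 0\right)\right)^{2} = \left(-6 + 7\right)^{2} = 1^{2} = 1$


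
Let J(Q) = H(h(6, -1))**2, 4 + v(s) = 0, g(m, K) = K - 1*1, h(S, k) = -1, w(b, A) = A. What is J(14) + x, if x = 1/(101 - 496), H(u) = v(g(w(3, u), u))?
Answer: 6319/395 ≈ 15.997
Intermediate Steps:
g(m, K) = -1 + K (g(m, K) = K - 1 = -1 + K)
v(s) = -4 (v(s) = -4 + 0 = -4)
H(u) = -4
J(Q) = 16 (J(Q) = (-4)**2 = 16)
x = -1/395 (x = 1/(-395) = -1/395 ≈ -0.0025316)
J(14) + x = 16 - 1/395 = 6319/395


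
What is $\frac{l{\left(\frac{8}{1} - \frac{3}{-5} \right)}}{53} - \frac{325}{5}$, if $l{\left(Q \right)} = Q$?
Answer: $- \frac{17182}{265} \approx -64.838$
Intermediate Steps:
$\frac{l{\left(\frac{8}{1} - \frac{3}{-5} \right)}}{53} - \frac{325}{5} = \frac{\frac{8}{1} - \frac{3}{-5}}{53} - \frac{325}{5} = \left(8 \cdot 1 - - \frac{3}{5}\right) \frac{1}{53} - 65 = \left(8 + \frac{3}{5}\right) \frac{1}{53} - 65 = \frac{43}{5} \cdot \frac{1}{53} - 65 = \frac{43}{265} - 65 = - \frac{17182}{265}$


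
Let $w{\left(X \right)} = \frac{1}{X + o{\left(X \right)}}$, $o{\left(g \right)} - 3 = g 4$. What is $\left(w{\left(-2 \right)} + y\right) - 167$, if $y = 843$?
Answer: $\frac{4731}{7} \approx 675.86$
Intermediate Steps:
$o{\left(g \right)} = 3 + 4 g$ ($o{\left(g \right)} = 3 + g 4 = 3 + 4 g$)
$w{\left(X \right)} = \frac{1}{3 + 5 X}$ ($w{\left(X \right)} = \frac{1}{X + \left(3 + 4 X\right)} = \frac{1}{3 + 5 X}$)
$\left(w{\left(-2 \right)} + y\right) - 167 = \left(\frac{1}{3 + 5 \left(-2\right)} + 843\right) - 167 = \left(\frac{1}{3 - 10} + 843\right) - 167 = \left(\frac{1}{-7} + 843\right) - 167 = \left(- \frac{1}{7} + 843\right) - 167 = \frac{5900}{7} - 167 = \frac{4731}{7}$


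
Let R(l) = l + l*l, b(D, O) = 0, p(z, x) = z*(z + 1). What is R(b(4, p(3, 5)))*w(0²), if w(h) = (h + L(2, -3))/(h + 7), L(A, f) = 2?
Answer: 0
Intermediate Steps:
p(z, x) = z*(1 + z)
R(l) = l + l²
w(h) = (2 + h)/(7 + h) (w(h) = (h + 2)/(h + 7) = (2 + h)/(7 + h))
R(b(4, p(3, 5)))*w(0²) = (0*(1 + 0))*((2 + 0²)/(7 + 0²)) = (0*1)*((2 + 0)/(7 + 0)) = 0*(2/7) = 0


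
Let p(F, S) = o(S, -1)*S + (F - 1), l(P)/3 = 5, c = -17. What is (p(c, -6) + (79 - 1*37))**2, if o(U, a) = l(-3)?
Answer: 4356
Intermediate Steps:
l(P) = 15 (l(P) = 3*5 = 15)
o(U, a) = 15
p(F, S) = -1 + F + 15*S (p(F, S) = 15*S + (F - 1) = 15*S + (-1 + F) = -1 + F + 15*S)
(p(c, -6) + (79 - 1*37))**2 = ((-1 - 17 + 15*(-6)) + (79 - 1*37))**2 = ((-1 - 17 - 90) + (79 - 37))**2 = (-108 + 42)**2 = (-66)**2 = 4356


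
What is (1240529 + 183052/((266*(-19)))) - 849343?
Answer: 988435496/2527 ≈ 3.9115e+5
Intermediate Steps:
(1240529 + 183052/((266*(-19)))) - 849343 = (1240529 + 183052/(-5054)) - 849343 = (1240529 + 183052*(-1/5054)) - 849343 = (1240529 - 91526/2527) - 849343 = 3134725257/2527 - 849343 = 988435496/2527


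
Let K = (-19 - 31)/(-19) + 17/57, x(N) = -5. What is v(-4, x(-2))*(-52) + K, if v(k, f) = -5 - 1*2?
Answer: 20915/57 ≈ 366.93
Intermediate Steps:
K = 167/57 (K = -50*(-1/19) + 17*(1/57) = 50/19 + 17/57 = 167/57 ≈ 2.9298)
v(k, f) = -7 (v(k, f) = -5 - 2 = -7)
v(-4, x(-2))*(-52) + K = -7*(-52) + 167/57 = 364 + 167/57 = 20915/57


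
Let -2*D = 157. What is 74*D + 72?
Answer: -5737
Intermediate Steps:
D = -157/2 (D = -1/2*157 = -157/2 ≈ -78.500)
74*D + 72 = 74*(-157/2) + 72 = -5809 + 72 = -5737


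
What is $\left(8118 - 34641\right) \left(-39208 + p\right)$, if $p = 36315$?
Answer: $76731039$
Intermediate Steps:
$\left(8118 - 34641\right) \left(-39208 + p\right) = \left(8118 - 34641\right) \left(-39208 + 36315\right) = \left(-26523\right) \left(-2893\right) = 76731039$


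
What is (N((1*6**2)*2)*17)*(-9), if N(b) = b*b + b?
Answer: -804168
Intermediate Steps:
N(b) = b + b**2 (N(b) = b**2 + b = b + b**2)
(N((1*6**2)*2)*17)*(-9) = ((((1*6**2)*2)*(1 + (1*6**2)*2))*17)*(-9) = ((((1*36)*2)*(1 + (1*36)*2))*17)*(-9) = (((36*2)*(1 + 36*2))*17)*(-9) = ((72*(1 + 72))*17)*(-9) = ((72*73)*17)*(-9) = (5256*17)*(-9) = 89352*(-9) = -804168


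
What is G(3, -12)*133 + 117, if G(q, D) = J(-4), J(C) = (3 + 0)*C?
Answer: -1479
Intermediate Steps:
J(C) = 3*C
G(q, D) = -12 (G(q, D) = 3*(-4) = -12)
G(3, -12)*133 + 117 = -12*133 + 117 = -1596 + 117 = -1479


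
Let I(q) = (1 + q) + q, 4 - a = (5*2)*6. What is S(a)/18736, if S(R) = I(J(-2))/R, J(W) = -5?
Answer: 9/1049216 ≈ 8.5778e-6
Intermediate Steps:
a = -56 (a = 4 - 5*2*6 = 4 - 10*6 = 4 - 1*60 = 4 - 60 = -56)
I(q) = 1 + 2*q
S(R) = -9/R (S(R) = (1 + 2*(-5))/R = (1 - 10)/R = -9/R)
S(a)/18736 = -9/(-56)/18736 = -9*(-1/56)*(1/18736) = (9/56)*(1/18736) = 9/1049216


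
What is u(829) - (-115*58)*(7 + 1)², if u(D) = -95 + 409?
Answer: 427194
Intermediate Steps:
u(D) = 314
u(829) - (-115*58)*(7 + 1)² = 314 - (-115*58)*(7 + 1)² = 314 - (-6670)*8² = 314 - (-6670)*64 = 314 - 1*(-426880) = 314 + 426880 = 427194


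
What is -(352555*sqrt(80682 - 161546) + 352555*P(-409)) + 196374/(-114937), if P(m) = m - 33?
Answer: 17910553207096/114937 - 26794180*I*sqrt(14) ≈ 1.5583e+8 - 1.0025e+8*I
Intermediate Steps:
P(m) = -33 + m
-(352555*sqrt(80682 - 161546) + 352555*P(-409)) + 196374/(-114937) = -(-155829310 + 352555*sqrt(80682 - 161546)) + 196374/(-114937) = -(-155829310 + 26794180*I*sqrt(14)) + 196374*(-1/114937) = -(-155829310 + 26794180*I*sqrt(14)) - 196374/114937 = -352555*(-442 + 76*I*sqrt(14)) - 196374/114937 = (155829310 - 26794180*I*sqrt(14)) - 196374/114937 = 17910553207096/114937 - 26794180*I*sqrt(14)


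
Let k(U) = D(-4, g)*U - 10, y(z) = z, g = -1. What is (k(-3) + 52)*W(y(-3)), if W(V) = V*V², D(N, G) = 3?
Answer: -891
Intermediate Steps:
k(U) = -10 + 3*U (k(U) = 3*U - 10 = -10 + 3*U)
W(V) = V³
(k(-3) + 52)*W(y(-3)) = ((-10 + 3*(-3)) + 52)*(-3)³ = ((-10 - 9) + 52)*(-27) = (-19 + 52)*(-27) = 33*(-27) = -891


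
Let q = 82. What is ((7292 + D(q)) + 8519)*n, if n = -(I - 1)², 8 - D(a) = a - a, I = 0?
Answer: -15819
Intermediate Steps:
D(a) = 8 (D(a) = 8 - (a - a) = 8 - 1*0 = 8 + 0 = 8)
n = -1 (n = -(0 - 1)² = -1*(-1)² = -1*1 = -1)
((7292 + D(q)) + 8519)*n = ((7292 + 8) + 8519)*(-1) = (7300 + 8519)*(-1) = 15819*(-1) = -15819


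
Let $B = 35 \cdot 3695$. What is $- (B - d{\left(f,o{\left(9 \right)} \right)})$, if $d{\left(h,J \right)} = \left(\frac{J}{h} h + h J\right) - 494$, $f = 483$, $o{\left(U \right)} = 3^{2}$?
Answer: $-125463$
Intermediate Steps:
$o{\left(U \right)} = 9$
$B = 129325$
$d{\left(h,J \right)} = -494 + J + J h$ ($d{\left(h,J \right)} = \left(J + J h\right) - 494 = -494 + J + J h$)
$- (B - d{\left(f,o{\left(9 \right)} \right)}) = - (129325 - \left(-494 + 9 + 9 \cdot 483\right)) = - (129325 - \left(-494 + 9 + 4347\right)) = - (129325 - 3862) = \left(-1\right) 125463 = -125463$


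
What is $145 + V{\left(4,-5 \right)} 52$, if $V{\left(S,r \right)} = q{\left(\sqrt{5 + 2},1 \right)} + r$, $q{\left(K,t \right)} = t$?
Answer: $-63$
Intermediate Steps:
$V{\left(S,r \right)} = 1 + r$
$145 + V{\left(4,-5 \right)} 52 = 145 + \left(1 - 5\right) 52 = 145 - 208 = -63$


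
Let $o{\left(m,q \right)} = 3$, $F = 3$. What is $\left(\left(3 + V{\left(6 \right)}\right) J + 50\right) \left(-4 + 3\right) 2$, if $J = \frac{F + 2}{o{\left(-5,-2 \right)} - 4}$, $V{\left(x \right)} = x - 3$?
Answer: $-40$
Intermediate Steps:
$V{\left(x \right)} = -3 + x$ ($V{\left(x \right)} = x - 3 = -3 + x$)
$J = -5$ ($J = \frac{3 + 2}{3 - 4} = \frac{5}{-1} = 5 \left(-1\right) = -5$)
$\left(\left(3 + V{\left(6 \right)}\right) J + 50\right) \left(-4 + 3\right) 2 = \left(\left(3 + \left(-3 + 6\right)\right) \left(-5\right) + 50\right) \left(-4 + 3\right) 2 = \left(\left(3 + 3\right) \left(-5\right) + 50\right) \left(\left(-1\right) 2\right) = \left(6 \left(-5\right) + 50\right) \left(-2\right) = \left(-30 + 50\right) \left(-2\right) = 20 \left(-2\right) = -40$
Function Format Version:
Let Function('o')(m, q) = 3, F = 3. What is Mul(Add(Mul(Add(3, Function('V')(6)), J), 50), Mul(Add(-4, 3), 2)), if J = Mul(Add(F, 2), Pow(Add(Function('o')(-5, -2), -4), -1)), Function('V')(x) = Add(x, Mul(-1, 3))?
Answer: -40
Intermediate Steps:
Function('V')(x) = Add(-3, x) (Function('V')(x) = Add(x, -3) = Add(-3, x))
J = -5 (J = Mul(Add(3, 2), Pow(Add(3, -4), -1)) = Mul(5, Pow(-1, -1)) = Mul(5, -1) = -5)
Mul(Add(Mul(Add(3, Function('V')(6)), J), 50), Mul(Add(-4, 3), 2)) = Mul(Add(Mul(Add(3, Add(-3, 6)), -5), 50), Mul(Add(-4, 3), 2)) = Mul(Add(Mul(Add(3, 3), -5), 50), Mul(-1, 2)) = Mul(Add(Mul(6, -5), 50), -2) = Mul(Add(-30, 50), -2) = Mul(20, -2) = -40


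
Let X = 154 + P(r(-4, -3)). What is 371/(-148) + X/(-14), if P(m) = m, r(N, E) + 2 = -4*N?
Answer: -2147/148 ≈ -14.507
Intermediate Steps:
r(N, E) = -2 - 4*N
X = 168 (X = 154 + (-2 - 4*(-4)) = 154 + (-2 + 16) = 154 + 14 = 168)
371/(-148) + X/(-14) = 371/(-148) + 168/(-14) = 371*(-1/148) + 168*(-1/14) = -371/148 - 12 = -2147/148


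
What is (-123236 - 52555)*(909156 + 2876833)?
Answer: -665542792299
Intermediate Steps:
(-123236 - 52555)*(909156 + 2876833) = -175791*3785989 = -665542792299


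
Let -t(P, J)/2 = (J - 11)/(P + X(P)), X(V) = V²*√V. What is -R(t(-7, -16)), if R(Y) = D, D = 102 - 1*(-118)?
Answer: -220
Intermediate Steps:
X(V) = V^(5/2)
D = 220 (D = 102 + 118 = 220)
t(P, J) = -2*(-11 + J)/(P + P^(5/2)) (t(P, J) = -2*(J - 11)/(P + P^(5/2)) = -2*(-11 + J)/(P + P^(5/2)))
R(Y) = 220
-R(t(-7, -16)) = -1*220 = -220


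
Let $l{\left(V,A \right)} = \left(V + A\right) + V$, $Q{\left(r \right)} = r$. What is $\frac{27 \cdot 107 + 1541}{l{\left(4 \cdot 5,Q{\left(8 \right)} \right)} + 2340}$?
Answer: $\frac{2215}{1194} \approx 1.8551$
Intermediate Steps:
$l{\left(V,A \right)} = A + 2 V$ ($l{\left(V,A \right)} = \left(A + V\right) + V = A + 2 V$)
$\frac{27 \cdot 107 + 1541}{l{\left(4 \cdot 5,Q{\left(8 \right)} \right)} + 2340} = \frac{27 \cdot 107 + 1541}{\left(8 + 2 \cdot 4 \cdot 5\right) + 2340} = \frac{2889 + 1541}{\left(8 + 2 \cdot 20\right) + 2340} = \frac{4430}{\left(8 + 40\right) + 2340} = \frac{4430}{48 + 2340} = \frac{4430}{2388} = 4430 \cdot \frac{1}{2388} = \frac{2215}{1194}$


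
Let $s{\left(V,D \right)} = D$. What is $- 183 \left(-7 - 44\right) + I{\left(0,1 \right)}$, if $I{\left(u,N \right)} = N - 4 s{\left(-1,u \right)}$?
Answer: $9334$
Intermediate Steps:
$I{\left(u,N \right)} = N - 4 u$
$- 183 \left(-7 - 44\right) + I{\left(0,1 \right)} = - 183 \left(-7 - 44\right) + \left(1 - 0\right) = - 183 \left(-7 - 44\right) + \left(1 + 0\right) = \left(-183\right) \left(-51\right) + 1 = 9333 + 1 = 9334$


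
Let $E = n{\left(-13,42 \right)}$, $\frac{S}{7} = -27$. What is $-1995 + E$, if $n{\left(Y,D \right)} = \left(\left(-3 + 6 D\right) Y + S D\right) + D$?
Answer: $-13128$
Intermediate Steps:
$S = -189$ ($S = 7 \left(-27\right) = -189$)
$n{\left(Y,D \right)} = - 188 D + Y \left(-3 + 6 D\right)$ ($n{\left(Y,D \right)} = \left(\left(-3 + 6 D\right) Y - 189 D\right) + D = \left(Y \left(-3 + 6 D\right) - 189 D\right) + D = \left(- 189 D + Y \left(-3 + 6 D\right)\right) + D = - 188 D + Y \left(-3 + 6 D\right)$)
$E = -11133$ ($E = \left(-188\right) 42 - -39 + 6 \cdot 42 \left(-13\right) = -7896 + 39 - 3276 = -11133$)
$-1995 + E = -1995 - 11133 = -13128$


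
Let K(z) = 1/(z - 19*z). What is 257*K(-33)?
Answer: 257/594 ≈ 0.43266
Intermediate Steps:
K(z) = -1/(18*z) (K(z) = 1/(-18*z) = -1/(18*z))
257*K(-33) = 257*(-1/18/(-33)) = 257*(-1/18*(-1/33)) = 257*(1/594) = 257/594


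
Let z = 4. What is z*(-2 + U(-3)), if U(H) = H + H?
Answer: -32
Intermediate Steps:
U(H) = 2*H
z*(-2 + U(-3)) = 4*(-2 + 2*(-3)) = 4*(-2 - 6) = 4*(-8) = -32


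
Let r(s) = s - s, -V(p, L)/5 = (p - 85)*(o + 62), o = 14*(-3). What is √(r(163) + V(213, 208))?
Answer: 80*I*√2 ≈ 113.14*I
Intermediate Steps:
o = -42
V(p, L) = 8500 - 100*p (V(p, L) = -5*(p - 85)*(-42 + 62) = -5*(-85 + p)*20 = -5*(-1700 + 20*p) = 8500 - 100*p)
r(s) = 0
√(r(163) + V(213, 208)) = √(0 + (8500 - 100*213)) = √(0 + (8500 - 21300)) = √(0 - 12800) = √(-12800) = 80*I*√2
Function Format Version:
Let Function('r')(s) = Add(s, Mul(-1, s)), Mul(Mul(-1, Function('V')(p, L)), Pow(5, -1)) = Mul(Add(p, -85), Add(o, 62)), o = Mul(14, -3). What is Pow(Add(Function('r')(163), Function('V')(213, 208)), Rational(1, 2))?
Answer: Mul(80, I, Pow(2, Rational(1, 2))) ≈ Mul(113.14, I)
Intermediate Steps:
o = -42
Function('V')(p, L) = Add(8500, Mul(-100, p)) (Function('V')(p, L) = Mul(-5, Mul(Add(p, -85), Add(-42, 62))) = Mul(-5, Mul(Add(-85, p), 20)) = Mul(-5, Add(-1700, Mul(20, p))) = Add(8500, Mul(-100, p)))
Function('r')(s) = 0
Pow(Add(Function('r')(163), Function('V')(213, 208)), Rational(1, 2)) = Pow(Add(0, Add(8500, Mul(-100, 213))), Rational(1, 2)) = Pow(Add(0, Add(8500, -21300)), Rational(1, 2)) = Pow(Add(0, -12800), Rational(1, 2)) = Pow(-12800, Rational(1, 2)) = Mul(80, I, Pow(2, Rational(1, 2)))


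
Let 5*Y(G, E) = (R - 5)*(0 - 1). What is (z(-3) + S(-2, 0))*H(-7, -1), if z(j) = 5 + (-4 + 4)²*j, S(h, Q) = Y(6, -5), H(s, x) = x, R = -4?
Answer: -34/5 ≈ -6.8000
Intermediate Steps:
Y(G, E) = 9/5 (Y(G, E) = ((-4 - 5)*(0 - 1))/5 = (-9*(-1))/5 = (⅕)*9 = 9/5)
S(h, Q) = 9/5
z(j) = 5 (z(j) = 5 + 0²*j = 5 + 0*j = 5 + 0 = 5)
(z(-3) + S(-2, 0))*H(-7, -1) = (5 + 9/5)*(-1) = (34/5)*(-1) = -34/5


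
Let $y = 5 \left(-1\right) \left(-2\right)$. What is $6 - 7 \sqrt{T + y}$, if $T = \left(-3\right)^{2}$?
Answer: $6 - 7 \sqrt{19} \approx -24.512$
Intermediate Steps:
$y = 10$ ($y = \left(-5\right) \left(-2\right) = 10$)
$T = 9$
$6 - 7 \sqrt{T + y} = 6 - 7 \sqrt{9 + 10} = 6 - 7 \sqrt{19}$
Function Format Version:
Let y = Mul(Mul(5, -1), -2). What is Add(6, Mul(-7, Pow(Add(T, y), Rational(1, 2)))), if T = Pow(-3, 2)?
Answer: Add(6, Mul(-7, Pow(19, Rational(1, 2)))) ≈ -24.512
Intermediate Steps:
y = 10 (y = Mul(-5, -2) = 10)
T = 9
Add(6, Mul(-7, Pow(Add(T, y), Rational(1, 2)))) = Add(6, Mul(-7, Pow(Add(9, 10), Rational(1, 2)))) = Add(6, Mul(-7, Pow(19, Rational(1, 2))))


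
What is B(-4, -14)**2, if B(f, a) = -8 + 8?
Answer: 0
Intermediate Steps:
B(f, a) = 0
B(-4, -14)**2 = 0**2 = 0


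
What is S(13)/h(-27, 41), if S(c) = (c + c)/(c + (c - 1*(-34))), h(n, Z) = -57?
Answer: -13/1710 ≈ -0.0076023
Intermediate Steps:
S(c) = 2*c/(34 + 2*c) (S(c) = (2*c)/(c + (c + 34)) = (2*c)/(c + (34 + c)) = (2*c)/(34 + 2*c) = 2*c/(34 + 2*c))
S(13)/h(-27, 41) = (13/(17 + 13))/(-57) = (13/30)*(-1/57) = -13/1710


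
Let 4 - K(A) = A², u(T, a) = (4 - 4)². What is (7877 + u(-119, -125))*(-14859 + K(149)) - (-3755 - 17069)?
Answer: -291869288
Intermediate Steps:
u(T, a) = 0 (u(T, a) = 0² = 0)
K(A) = 4 - A²
(7877 + u(-119, -125))*(-14859 + K(149)) - (-3755 - 17069) = (7877 + 0)*(-14859 + (4 - 1*149²)) - (-3755 - 17069) = 7877*(-14859 + (4 - 1*22201)) - 1*(-20824) = 7877*(-14859 + (4 - 22201)) + 20824 = 7877*(-14859 - 22197) + 20824 = 7877*(-37056) + 20824 = -291890112 + 20824 = -291869288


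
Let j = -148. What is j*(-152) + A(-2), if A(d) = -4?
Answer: 22492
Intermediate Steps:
j*(-152) + A(-2) = -148*(-152) - 4 = 22496 - 4 = 22492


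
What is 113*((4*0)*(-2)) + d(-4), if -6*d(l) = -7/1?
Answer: 7/6 ≈ 1.1667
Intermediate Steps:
d(l) = 7/6 (d(l) = -(-7)/(6*1) = -(-7)/6 = -⅙*(-7) = 7/6)
113*((4*0)*(-2)) + d(-4) = 113*((4*0)*(-2)) + 7/6 = 113*(0*(-2)) + 7/6 = 113*0 + 7/6 = 0 + 7/6 = 7/6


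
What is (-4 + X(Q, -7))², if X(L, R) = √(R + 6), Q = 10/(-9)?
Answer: (4 - I)² ≈ 15.0 - 8.0*I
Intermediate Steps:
Q = -10/9 (Q = 10*(-⅑) = -10/9 ≈ -1.1111)
X(L, R) = √(6 + R)
(-4 + X(Q, -7))² = (-4 + √(6 - 7))² = (-4 + √(-1))² = (-4 + I)²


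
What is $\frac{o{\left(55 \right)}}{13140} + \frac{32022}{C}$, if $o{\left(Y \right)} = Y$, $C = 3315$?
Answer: $\frac{28063427}{2903940} \approx 9.6639$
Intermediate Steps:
$\frac{o{\left(55 \right)}}{13140} + \frac{32022}{C} = \frac{55}{13140} + \frac{32022}{3315} = 55 \cdot \frac{1}{13140} + 32022 \cdot \frac{1}{3315} = \frac{11}{2628} + \frac{10674}{1105} = \frac{28063427}{2903940}$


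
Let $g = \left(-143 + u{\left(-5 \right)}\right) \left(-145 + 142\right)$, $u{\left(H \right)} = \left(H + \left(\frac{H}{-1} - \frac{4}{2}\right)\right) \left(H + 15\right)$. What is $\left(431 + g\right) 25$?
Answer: $23000$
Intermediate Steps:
$u{\left(H \right)} = -30 - 2 H$ ($u{\left(H \right)} = \left(H + \left(H \left(-1\right) - 2\right)\right) \left(15 + H\right) = \left(H - \left(2 + H\right)\right) \left(15 + H\right) = - 2 \left(15 + H\right) = -30 - 2 H$)
$g = 489$ ($g = \left(-143 - 20\right) \left(-145 + 142\right) = \left(-143 + \left(-30 + 10\right)\right) \left(-3\right) = \left(-143 - 20\right) \left(-3\right) = \left(-163\right) \left(-3\right) = 489$)
$\left(431 + g\right) 25 = \left(431 + 489\right) 25 = 920 \cdot 25 = 23000$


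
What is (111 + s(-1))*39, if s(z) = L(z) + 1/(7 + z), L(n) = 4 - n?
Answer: 9061/2 ≈ 4530.5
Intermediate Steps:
s(z) = 4 + 1/(7 + z) - z (s(z) = (4 - z) + 1/(7 + z) = 4 + 1/(7 + z) - z)
(111 + s(-1))*39 = (111 + (29 - 1*(-1)² - 3*(-1))/(7 - 1))*39 = (111 + (29 - 1*1 + 3)/6)*39 = (111 + (29 - 1 + 3)/6)*39 = (111 + (⅙)*31)*39 = (111 + 31/6)*39 = (697/6)*39 = 9061/2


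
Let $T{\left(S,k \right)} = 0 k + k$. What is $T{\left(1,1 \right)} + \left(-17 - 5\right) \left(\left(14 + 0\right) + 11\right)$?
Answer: $-549$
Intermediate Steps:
$T{\left(S,k \right)} = k$ ($T{\left(S,k \right)} = 0 + k = k$)
$T{\left(1,1 \right)} + \left(-17 - 5\right) \left(\left(14 + 0\right) + 11\right) = 1 + \left(-17 - 5\right) \left(\left(14 + 0\right) + 11\right) = 1 + \left(-17 - 5\right) \left(14 + 11\right) = 1 - 550 = -549$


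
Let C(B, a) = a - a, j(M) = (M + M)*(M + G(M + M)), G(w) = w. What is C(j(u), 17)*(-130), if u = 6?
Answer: 0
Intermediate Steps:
j(M) = 6*M**2 (j(M) = (M + M)*(M + (M + M)) = (2*M)*(M + 2*M) = (2*M)*(3*M) = 6*M**2)
C(B, a) = 0
C(j(u), 17)*(-130) = 0*(-130) = 0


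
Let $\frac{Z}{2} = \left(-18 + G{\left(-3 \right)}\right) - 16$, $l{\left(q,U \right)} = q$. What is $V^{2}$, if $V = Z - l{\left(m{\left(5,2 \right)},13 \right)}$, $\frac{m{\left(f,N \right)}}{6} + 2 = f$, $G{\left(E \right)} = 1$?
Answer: $7056$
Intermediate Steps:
$m{\left(f,N \right)} = -12 + 6 f$
$Z = -66$ ($Z = 2 \left(\left(-18 + 1\right) - 16\right) = 2 \left(-17 - 16\right) = 2 \left(-33\right) = -66$)
$V = -84$ ($V = -66 - \left(-12 + 6 \cdot 5\right) = -66 - \left(-12 + 30\right) = -66 - 18 = -84$)
$V^{2} = \left(-84\right)^{2} = 7056$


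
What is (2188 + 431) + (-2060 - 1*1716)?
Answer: -1157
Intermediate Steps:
(2188 + 431) + (-2060 - 1*1716) = 2619 + (-2060 - 1716) = 2619 - 3776 = -1157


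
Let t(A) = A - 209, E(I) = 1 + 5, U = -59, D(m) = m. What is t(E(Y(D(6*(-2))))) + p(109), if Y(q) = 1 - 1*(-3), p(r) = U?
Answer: -262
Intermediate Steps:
p(r) = -59
Y(q) = 4 (Y(q) = 1 + 3 = 4)
E(I) = 6
t(A) = -209 + A
t(E(Y(D(6*(-2))))) + p(109) = (-209 + 6) - 59 = -203 - 59 = -262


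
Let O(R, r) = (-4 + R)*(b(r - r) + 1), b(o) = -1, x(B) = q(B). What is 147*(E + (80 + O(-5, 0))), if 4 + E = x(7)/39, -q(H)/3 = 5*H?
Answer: 140091/13 ≈ 10776.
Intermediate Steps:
q(H) = -15*H
x(B) = -15*B
O(R, r) = 0 (O(R, r) = (-4 + R)*(-1 + 1) = (-4 + R)*0 = 0)
E = -87/13 (E = -4 - 15*7/39 = -4 - 105*1/39 = -4 - 35/13 = -87/13 ≈ -6.6923)
147*(E + (80 + O(-5, 0))) = 147*(-87/13 + (80 + 0)) = 147*(-87/13 + 80) = 147*(953/13) = 140091/13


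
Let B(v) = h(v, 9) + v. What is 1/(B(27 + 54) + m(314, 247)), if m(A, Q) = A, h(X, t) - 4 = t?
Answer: 1/408 ≈ 0.0024510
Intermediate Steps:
h(X, t) = 4 + t
B(v) = 13 + v (B(v) = (4 + 9) + v = 13 + v)
1/(B(27 + 54) + m(314, 247)) = 1/((13 + (27 + 54)) + 314) = 1/((13 + 81) + 314) = 1/(94 + 314) = 1/408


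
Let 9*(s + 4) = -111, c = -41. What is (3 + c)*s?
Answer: 1862/3 ≈ 620.67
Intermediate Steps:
s = -49/3 (s = -4 + (1/9)*(-111) = -4 - 37/3 = -49/3 ≈ -16.333)
(3 + c)*s = (3 - 41)*(-49/3) = -38*(-49/3) = 1862/3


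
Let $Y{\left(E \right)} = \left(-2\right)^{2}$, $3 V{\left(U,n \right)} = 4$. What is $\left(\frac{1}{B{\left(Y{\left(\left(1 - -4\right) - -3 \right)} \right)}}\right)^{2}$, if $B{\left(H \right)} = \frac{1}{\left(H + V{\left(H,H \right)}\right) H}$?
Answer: $\frac{4096}{9} \approx 455.11$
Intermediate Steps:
$V{\left(U,n \right)} = \frac{4}{3}$ ($V{\left(U,n \right)} = \frac{1}{3} \cdot 4 = \frac{4}{3}$)
$Y{\left(E \right)} = 4$
$B{\left(H \right)} = \frac{1}{H \left(\frac{4}{3} + H\right)}$ ($B{\left(H \right)} = \frac{1}{\left(H + \frac{4}{3}\right) H} = \frac{1}{\left(\frac{4}{3} + H\right) H} = \frac{1}{H \left(\frac{4}{3} + H\right)}$)
$\left(\frac{1}{B{\left(Y{\left(\left(1 - -4\right) - -3 \right)} \right)}}\right)^{2} = \left(\frac{1}{3 \cdot \frac{1}{4} \frac{1}{4 + 3 \cdot 4}}\right)^{2} = \left(\frac{1}{3 \cdot \frac{1}{4} \frac{1}{4 + 12}}\right)^{2} = \left(\frac{1}{3 \cdot \frac{1}{4} \cdot \frac{1}{16}}\right)^{2} = \left(\frac{1}{\frac{3}{64}}\right)^{2} = \left(\frac{64}{3}\right)^{2} = \frac{4096}{9}$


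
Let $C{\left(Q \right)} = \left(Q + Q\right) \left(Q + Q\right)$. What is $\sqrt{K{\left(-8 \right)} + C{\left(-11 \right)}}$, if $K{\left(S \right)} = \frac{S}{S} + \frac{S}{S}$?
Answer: $9 \sqrt{6} \approx 22.045$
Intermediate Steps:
$K{\left(S \right)} = 2$ ($K{\left(S \right)} = 1 + 1 = 2$)
$C{\left(Q \right)} = 4 Q^{2}$ ($C{\left(Q \right)} = 2 Q 2 Q = 4 Q^{2}$)
$\sqrt{K{\left(-8 \right)} + C{\left(-11 \right)}} = \sqrt{2 + 4 \left(-11\right)^{2}} = \sqrt{2 + 4 \cdot 121} = \sqrt{2 + 484} = \sqrt{486} = 9 \sqrt{6}$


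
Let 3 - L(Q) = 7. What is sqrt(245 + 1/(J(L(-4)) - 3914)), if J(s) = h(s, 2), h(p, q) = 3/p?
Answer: sqrt(60074986209)/15659 ≈ 15.652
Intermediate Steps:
L(Q) = -4 (L(Q) = 3 - 1*7 = 3 - 7 = -4)
J(s) = 3/s
sqrt(245 + 1/(J(L(-4)) - 3914)) = sqrt(245 + 1/(3/(-4) - 3914)) = sqrt(245 + 1/(3*(-1/4) - 3914)) = sqrt(245 + 1/(-3/4 - 3914)) = sqrt(245 + 1/(-15659/4)) = sqrt(245 - 4/15659) = sqrt(3836451/15659) = sqrt(60074986209)/15659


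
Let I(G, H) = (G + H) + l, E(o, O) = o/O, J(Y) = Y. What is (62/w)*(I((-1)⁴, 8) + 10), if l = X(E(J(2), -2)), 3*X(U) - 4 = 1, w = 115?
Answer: 3844/345 ≈ 11.142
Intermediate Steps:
X(U) = 5/3 (X(U) = 4/3 + (⅓)*1 = 4/3 + ⅓ = 5/3)
l = 5/3 ≈ 1.6667
I(G, H) = 5/3 + G + H (I(G, H) = (G + H) + 5/3 = 5/3 + G + H)
(62/w)*(I((-1)⁴, 8) + 10) = (62/115)*((5/3 + (-1)⁴ + 8) + 10) = (62*(1/115))*((5/3 + 1 + 8) + 10) = 62*(32/3 + 10)/115 = (62/115)*(62/3) = 3844/345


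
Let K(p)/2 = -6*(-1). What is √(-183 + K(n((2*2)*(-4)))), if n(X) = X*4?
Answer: 3*I*√19 ≈ 13.077*I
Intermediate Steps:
n(X) = 4*X
K(p) = 12 (K(p) = 2*(-6*(-1)) = 2*6 = 12)
√(-183 + K(n((2*2)*(-4)))) = √(-183 + 12) = √(-171) = 3*I*√19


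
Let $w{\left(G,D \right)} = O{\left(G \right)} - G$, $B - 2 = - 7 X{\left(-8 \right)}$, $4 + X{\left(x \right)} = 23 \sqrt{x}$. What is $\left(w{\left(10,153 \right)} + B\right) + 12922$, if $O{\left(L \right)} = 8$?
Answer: $12950 - 322 i \sqrt{2} \approx 12950.0 - 455.38 i$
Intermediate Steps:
$X{\left(x \right)} = -4 + 23 \sqrt{x}$
$B = 30 - 322 i \sqrt{2}$ ($B = 2 - 7 \left(-4 + 23 \sqrt{-8}\right) = 2 - 7 \left(-4 + 23 \cdot 2 i \sqrt{2}\right) = 2 - 7 \left(-4 + 46 i \sqrt{2}\right) = 2 + \left(28 - 322 i \sqrt{2}\right) = 30 - 322 i \sqrt{2} \approx 30.0 - 455.38 i$)
$w{\left(G,D \right)} = 8 - G$
$\left(w{\left(10,153 \right)} + B\right) + 12922 = \left(\left(8 - 10\right) + \left(30 - 322 i \sqrt{2}\right)\right) + 12922 = \left(-2 + \left(30 - 322 i \sqrt{2}\right)\right) + 12922 = \left(28 - 322 i \sqrt{2}\right) + 12922 = 12950 - 322 i \sqrt{2}$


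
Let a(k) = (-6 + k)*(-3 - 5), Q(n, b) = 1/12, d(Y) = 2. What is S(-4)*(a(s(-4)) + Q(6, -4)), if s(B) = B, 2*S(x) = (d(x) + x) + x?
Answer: -961/4 ≈ -240.25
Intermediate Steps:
Q(n, b) = 1/12
S(x) = 1 + x (S(x) = ((2 + x) + x)/2 = (2 + 2*x)/2 = 1 + x)
a(k) = 48 - 8*k (a(k) = (-6 + k)*(-8) = 48 - 8*k)
S(-4)*(a(s(-4)) + Q(6, -4)) = (1 - 4)*((48 - 8*(-4)) + 1/12) = -3*((48 + 32) + 1/12) = -3*(80 + 1/12) = -3*961/12 = -961/4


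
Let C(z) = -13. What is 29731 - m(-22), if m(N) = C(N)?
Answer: 29744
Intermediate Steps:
m(N) = -13
29731 - m(-22) = 29731 - 1*(-13) = 29731 + 13 = 29744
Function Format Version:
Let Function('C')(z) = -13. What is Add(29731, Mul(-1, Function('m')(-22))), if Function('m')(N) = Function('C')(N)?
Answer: 29744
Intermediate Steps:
Function('m')(N) = -13
Add(29731, Mul(-1, Function('m')(-22))) = Add(29731, Mul(-1, -13)) = Add(29731, 13) = 29744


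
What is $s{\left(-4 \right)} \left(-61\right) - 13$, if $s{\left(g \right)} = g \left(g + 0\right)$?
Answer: $-989$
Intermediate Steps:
$s{\left(g \right)} = g^{2}$ ($s{\left(g \right)} = g g = g^{2}$)
$s{\left(-4 \right)} \left(-61\right) - 13 = \left(-4\right)^{2} \left(-61\right) - 13 = 16 \left(-61\right) - 13 = -976 - 13 = -989$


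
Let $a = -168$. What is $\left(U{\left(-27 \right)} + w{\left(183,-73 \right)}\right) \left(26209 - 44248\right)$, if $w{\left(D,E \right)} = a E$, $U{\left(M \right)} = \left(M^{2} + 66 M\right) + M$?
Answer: $-201748176$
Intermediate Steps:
$U{\left(M \right)} = M^{2} + 67 M$
$w{\left(D,E \right)} = - 168 E$
$\left(U{\left(-27 \right)} + w{\left(183,-73 \right)}\right) \left(26209 - 44248\right) = \left(- 27 \left(67 - 27\right) - -12264\right) \left(26209 - 44248\right) = \left(\left(-27\right) 40 + 12264\right) \left(-18039\right) = \left(-1080 + 12264\right) \left(-18039\right) = 11184 \left(-18039\right) = -201748176$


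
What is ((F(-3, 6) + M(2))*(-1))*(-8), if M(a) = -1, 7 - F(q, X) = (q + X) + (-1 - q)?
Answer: 8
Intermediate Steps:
F(q, X) = 8 - X (F(q, X) = 7 - ((q + X) + (-1 - q)) = 7 - ((X + q) + (-1 - q)) = 7 - (-1 + X) = 7 + (1 - X) = 8 - X)
((F(-3, 6) + M(2))*(-1))*(-8) = (((8 - 1*6) - 1)*(-1))*(-8) = (((8 - 6) - 1)*(-1))*(-8) = ((2 - 1)*(-1))*(-8) = (1*(-1))*(-8) = -1*(-8) = 8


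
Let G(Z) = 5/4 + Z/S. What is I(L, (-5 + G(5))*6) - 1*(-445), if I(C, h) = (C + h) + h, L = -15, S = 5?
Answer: 397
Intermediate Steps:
G(Z) = 5/4 + Z/5
I(C, h) = C + 2*h
I(L, (-5 + G(5))*6) - 1*(-445) = (-15 + 2*((-5 + (5/4 + (1/5)*5))*6)) - 1*(-445) = (-15 + 2*((-5 + (5/4 + 1))*6)) + 445 = (-15 + 2*((-5 + 9/4)*6)) + 445 = (-15 + 2*(-11/4*6)) + 445 = (-15 + 2*(-33/2)) + 445 = (-15 - 33) + 445 = -48 + 445 = 397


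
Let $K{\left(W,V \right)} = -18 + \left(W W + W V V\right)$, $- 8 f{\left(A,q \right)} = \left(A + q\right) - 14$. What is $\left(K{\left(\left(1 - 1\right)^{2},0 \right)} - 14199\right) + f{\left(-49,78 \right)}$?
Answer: $- \frac{113751}{8} \approx -14219.0$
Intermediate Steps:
$f{\left(A,q \right)} = \frac{7}{4} - \frac{A}{8} - \frac{q}{8}$ ($f{\left(A,q \right)} = - \frac{\left(A + q\right) - 14}{8} = - \frac{-14 + A + q}{8} = \frac{7}{4} - \frac{A}{8} - \frac{q}{8}$)
$K{\left(W,V \right)} = -18 + W^{2} + W V^{2}$ ($K{\left(W,V \right)} = -18 + \left(W^{2} + V W V\right) = -18 + \left(W^{2} + W V^{2}\right) = -18 + W^{2} + W V^{2}$)
$\left(K{\left(\left(1 - 1\right)^{2},0 \right)} - 14199\right) + f{\left(-49,78 \right)} = \left(\left(-18 + \left(\left(1 - 1\right)^{2}\right)^{2} + \left(1 - 1\right)^{2} \cdot 0^{2}\right) - 14199\right) - \frac{15}{8} = \left(\left(-18 + \left(0^{2}\right)^{2} + 0^{2} \cdot 0\right) - 14199\right) + \left(\frac{7}{4} + \frac{49}{8} - \frac{39}{4}\right) = \left(\left(-18 + 0^{2} + 0 \cdot 0\right) - 14199\right) - \frac{15}{8} = \left(\left(-18 + 0 + 0\right) - 14199\right) - \frac{15}{8} = \left(-18 - 14199\right) - \frac{15}{8} = -14217 - \frac{15}{8} = - \frac{113751}{8}$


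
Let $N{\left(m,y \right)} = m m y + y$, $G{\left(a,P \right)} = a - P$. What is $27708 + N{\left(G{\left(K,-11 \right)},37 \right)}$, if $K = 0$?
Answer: $32222$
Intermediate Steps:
$N{\left(m,y \right)} = y + y m^{2}$ ($N{\left(m,y \right)} = m^{2} y + y = y m^{2} + y = y + y m^{2}$)
$27708 + N{\left(G{\left(K,-11 \right)},37 \right)} = 27708 + 37 \left(1 + \left(0 - -11\right)^{2}\right) = 27708 + 37 \left(1 + \left(0 + 11\right)^{2}\right) = 27708 + 37 \left(1 + 11^{2}\right) = 27708 + 37 \left(1 + 121\right) = 27708 + 37 \cdot 122 = 27708 + 4514 = 32222$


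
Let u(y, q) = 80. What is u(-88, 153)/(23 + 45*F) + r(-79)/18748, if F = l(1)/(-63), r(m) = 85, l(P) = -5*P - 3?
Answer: 10515965/3768348 ≈ 2.7906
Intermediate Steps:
l(P) = -3 - 5*P
F = 8/63 (F = (-3 - 5*1)/(-63) = (-3 - 5)*(-1/63) = -8*(-1/63) = 8/63 ≈ 0.12698)
u(-88, 153)/(23 + 45*F) + r(-79)/18748 = 80/(23 + 45*(8/63)) + 85/18748 = 80/(23 + 40/7) + 85*(1/18748) = 80/(201/7) + 85/18748 = 80*(7/201) + 85/18748 = 560/201 + 85/18748 = 10515965/3768348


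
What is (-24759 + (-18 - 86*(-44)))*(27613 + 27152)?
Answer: -1149681645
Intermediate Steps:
(-24759 + (-18 - 86*(-44)))*(27613 + 27152) = (-24759 + (-18 + 3784))*54765 = (-24759 + 3766)*54765 = -20993*54765 = -1149681645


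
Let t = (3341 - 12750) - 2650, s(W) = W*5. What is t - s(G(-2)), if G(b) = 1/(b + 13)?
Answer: -132654/11 ≈ -12059.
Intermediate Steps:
G(b) = 1/(13 + b)
s(W) = 5*W
t = -12059 (t = -9409 - 2650 = -12059)
t - s(G(-2)) = -12059 - 5/(13 - 2) = -12059 - 5/11 = -132654/11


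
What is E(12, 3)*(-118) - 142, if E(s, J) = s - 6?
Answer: -850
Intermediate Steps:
E(s, J) = -6 + s
E(12, 3)*(-118) - 142 = (-6 + 12)*(-118) - 142 = 6*(-118) - 142 = -708 - 142 = -850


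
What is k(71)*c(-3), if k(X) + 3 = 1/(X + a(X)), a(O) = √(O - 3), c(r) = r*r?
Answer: -133632/4973 - 18*√17/4973 ≈ -26.886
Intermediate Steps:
c(r) = r²
a(O) = √(-3 + O)
k(X) = -3 + 1/(X + √(-3 + X))
k(71)*c(-3) = ((1 - 3*71 - 3*√(-3 + 71))/(71 + √(-3 + 71)))*(-3)² = ((1 - 213 - 6*√17)/(71 + √68))*9 = ((1 - 213 - 6*√17)/(71 + 2*√17))*9 = ((-212 - 6*√17)/(71 + 2*√17))*9 = 9*(-212 - 6*√17)/(71 + 2*√17)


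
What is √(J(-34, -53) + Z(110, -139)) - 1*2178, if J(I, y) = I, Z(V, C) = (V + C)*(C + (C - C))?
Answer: -2178 + √3997 ≈ -2114.8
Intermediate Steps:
Z(V, C) = C*(C + V) (Z(V, C) = (C + V)*(C + 0) = (C + V)*C = C*(C + V))
√(J(-34, -53) + Z(110, -139)) - 1*2178 = √(-34 - 139*(-139 + 110)) - 1*2178 = √(-34 - 139*(-29)) - 2178 = √(-34 + 4031) - 2178 = √3997 - 2178 = -2178 + √3997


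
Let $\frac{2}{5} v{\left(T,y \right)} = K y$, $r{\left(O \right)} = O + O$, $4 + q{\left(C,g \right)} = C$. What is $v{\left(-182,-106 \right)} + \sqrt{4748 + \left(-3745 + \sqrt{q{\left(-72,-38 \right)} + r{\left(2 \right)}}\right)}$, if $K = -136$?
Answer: $36040 + \sqrt{1003 + 6 i \sqrt{2}} \approx 36072.0 + 0.13396 i$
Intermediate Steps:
$q{\left(C,g \right)} = -4 + C$
$r{\left(O \right)} = 2 O$
$v{\left(T,y \right)} = - 340 y$ ($v{\left(T,y \right)} = \frac{5 \left(- 136 y\right)}{2} = - 340 y$)
$v{\left(-182,-106 \right)} + \sqrt{4748 + \left(-3745 + \sqrt{q{\left(-72,-38 \right)} + r{\left(2 \right)}}\right)} = \left(-340\right) \left(-106\right) + \sqrt{4748 - \left(3745 - \sqrt{\left(-4 - 72\right) + 2 \cdot 2}\right)} = 36040 + \sqrt{4748 - \left(3745 - \sqrt{-76 + 4}\right)} = 36040 + \sqrt{4748 - \left(3745 - \sqrt{-72}\right)} = 36040 + \sqrt{4748 - \left(3745 - 6 i \sqrt{2}\right)} = 36040 + \sqrt{1003 + 6 i \sqrt{2}}$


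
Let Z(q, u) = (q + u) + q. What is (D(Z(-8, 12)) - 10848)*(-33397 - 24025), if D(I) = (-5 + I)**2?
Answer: 618262674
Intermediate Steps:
Z(q, u) = u + 2*q
(D(Z(-8, 12)) - 10848)*(-33397 - 24025) = ((-5 + (12 + 2*(-8)))**2 - 10848)*(-33397 - 24025) = ((-5 + (12 - 16))**2 - 10848)*(-57422) = ((-5 - 4)**2 - 10848)*(-57422) = ((-9)**2 - 10848)*(-57422) = (81 - 10848)*(-57422) = -10767*(-57422) = 618262674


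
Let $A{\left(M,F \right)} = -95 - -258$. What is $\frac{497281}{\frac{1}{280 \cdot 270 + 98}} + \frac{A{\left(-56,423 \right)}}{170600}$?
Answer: $\frac{6421926019742963}{170600} \approx 3.7643 \cdot 10^{10}$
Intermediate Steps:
$A{\left(M,F \right)} = 163$ ($A{\left(M,F \right)} = -95 + 258 = 163$)
$\frac{497281}{\frac{1}{280 \cdot 270 + 98}} + \frac{A{\left(-56,423 \right)}}{170600} = \frac{497281}{\frac{1}{280 \cdot 270 + 98}} + \frac{163}{170600} = \frac{497281}{\frac{1}{75600 + 98}} + 163 \cdot \frac{1}{170600} = \frac{497281}{\frac{1}{75698}} + \frac{163}{170600} = 497281 \frac{1}{\frac{1}{75698}} + \frac{163}{170600} = 497281 \cdot 75698 + \frac{163}{170600} = 37643177138 + \frac{163}{170600} = \frac{6421926019742963}{170600}$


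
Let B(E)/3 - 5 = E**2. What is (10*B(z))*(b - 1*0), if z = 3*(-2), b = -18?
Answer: -22140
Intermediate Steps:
z = -6
B(E) = 15 + 3*E**2
(10*B(z))*(b - 1*0) = (10*(15 + 3*(-6)**2))*(-18 - 1*0) = (10*(15 + 3*36))*(-18 + 0) = (10*(15 + 108))*(-18) = (10*123)*(-18) = 1230*(-18) = -22140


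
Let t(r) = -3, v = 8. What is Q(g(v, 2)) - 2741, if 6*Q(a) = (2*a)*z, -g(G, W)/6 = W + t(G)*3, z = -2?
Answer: -2769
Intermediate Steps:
g(G, W) = 54 - 6*W (g(G, W) = -6*(W - 3*3) = -6*(W - 9) = -6*(-9 + W) = 54 - 6*W)
Q(a) = -2*a/3 (Q(a) = ((2*a)*(-2))/6 = (-4*a)/6 = -2*a/3)
Q(g(v, 2)) - 2741 = -2*(54 - 6*2)/3 - 2741 = -2*(54 - 12)/3 - 2741 = -⅔*42 - 2741 = -28 - 2741 = -2769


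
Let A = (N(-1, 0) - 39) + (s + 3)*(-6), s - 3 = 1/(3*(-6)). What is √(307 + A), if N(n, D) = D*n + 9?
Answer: 2*√543/3 ≈ 15.535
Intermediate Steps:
N(n, D) = 9 + D*n
s = 53/18 (s = 3 + 1/(3*(-6)) = 3 + (⅓)*(-⅙) = 3 - 1/18 = 53/18 ≈ 2.9444)
A = -197/3 (A = ((9 + 0*(-1)) - 39) + (53/18 + 3)*(-6) = ((9 + 0) - 39) + (107/18)*(-6) = (9 - 39) - 107/3 = -30 - 107/3 = -197/3 ≈ -65.667)
√(307 + A) = √(307 - 197/3) = √(724/3) = 2*√543/3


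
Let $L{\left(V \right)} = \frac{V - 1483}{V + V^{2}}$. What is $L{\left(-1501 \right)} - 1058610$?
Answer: $- \frac{595865104496}{562875} \approx -1.0586 \cdot 10^{6}$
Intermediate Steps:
$L{\left(V \right)} = \frac{-1483 + V}{V + V^{2}}$
$L{\left(-1501 \right)} - 1058610 = \frac{-1483 - 1501}{\left(-1501\right) \left(1 - 1501\right)} - 1058610 = \left(- \frac{1}{1501}\right) \frac{1}{-1500} \left(-2984\right) - 1058610 = \left(- \frac{1}{1501}\right) \left(- \frac{1}{1500}\right) \left(-2984\right) - 1058610 = - \frac{746}{562875} - 1058610 = - \frac{595865104496}{562875}$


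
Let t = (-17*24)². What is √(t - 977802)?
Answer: I*√811338 ≈ 900.74*I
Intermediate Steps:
t = 166464 (t = (-408)² = 166464)
√(t - 977802) = √(166464 - 977802) = √(-811338) = I*√811338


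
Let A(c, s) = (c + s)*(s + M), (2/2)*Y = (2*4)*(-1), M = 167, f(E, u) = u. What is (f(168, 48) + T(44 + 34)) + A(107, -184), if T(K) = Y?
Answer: 1349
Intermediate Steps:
Y = -8 (Y = (2*4)*(-1) = 8*(-1) = -8)
T(K) = -8
A(c, s) = (167 + s)*(c + s) (A(c, s) = (c + s)*(s + 167) = (c + s)*(167 + s) = (167 + s)*(c + s))
(f(168, 48) + T(44 + 34)) + A(107, -184) = (48 - 8) + ((-184)² + 167*107 + 167*(-184) + 107*(-184)) = 40 + (33856 + 17869 - 30728 - 19688) = 40 + 1309 = 1349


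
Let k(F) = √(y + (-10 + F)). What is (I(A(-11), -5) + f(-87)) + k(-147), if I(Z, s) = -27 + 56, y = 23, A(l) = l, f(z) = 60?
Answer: 89 + I*√134 ≈ 89.0 + 11.576*I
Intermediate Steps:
I(Z, s) = 29
k(F) = √(13 + F) (k(F) = √(23 + (-10 + F)) = √(13 + F))
(I(A(-11), -5) + f(-87)) + k(-147) = (29 + 60) + √(13 - 147) = 89 + √(-134) = 89 + I*√134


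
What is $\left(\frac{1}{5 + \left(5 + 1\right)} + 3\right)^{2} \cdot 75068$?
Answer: $\frac{86778608}{121} \approx 7.1718 \cdot 10^{5}$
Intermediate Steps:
$\left(\frac{1}{5 + \left(5 + 1\right)} + 3\right)^{2} \cdot 75068 = \left(\frac{1}{5 + 6} + 3\right)^{2} \cdot 75068 = \left(\frac{1}{11} + 3\right)^{2} \cdot 75068 = \left(\frac{34}{11}\right)^{2} \cdot 75068 = \frac{1156}{121} \cdot 75068 = \frac{86778608}{121}$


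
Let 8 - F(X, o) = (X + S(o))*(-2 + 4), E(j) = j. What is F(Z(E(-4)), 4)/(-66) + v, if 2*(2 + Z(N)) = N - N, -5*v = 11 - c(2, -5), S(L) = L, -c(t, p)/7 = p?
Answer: 782/165 ≈ 4.7394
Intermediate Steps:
c(t, p) = -7*p
v = 24/5 (v = -(11 - (-7)*(-5))/5 = -(11 - 1*35)/5 = -(11 - 35)/5 = -⅕*(-24) = 24/5 ≈ 4.8000)
Z(N) = -2 (Z(N) = -2 + (N - N)/2 = -2 + (½)*0 = -2 + 0 = -2)
F(X, o) = 8 - 2*X - 2*o (F(X, o) = 8 - (X + o)*(-2 + 4) = 8 - (X + o)*2 = 8 - (2*X + 2*o) = 8 + (-2*X - 2*o) = 8 - 2*X - 2*o)
F(Z(E(-4)), 4)/(-66) + v = (8 - 2*(-2) - 2*4)/(-66) + 24/5 = (8 + 4 - 8)*(-1/66) + 24/5 = 4*(-1/66) + 24/5 = -2/33 + 24/5 = 782/165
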